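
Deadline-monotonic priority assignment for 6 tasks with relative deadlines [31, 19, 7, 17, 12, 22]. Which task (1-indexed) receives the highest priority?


Sort tasks by relative deadline (ascending):
  Task 3: deadline = 7
  Task 5: deadline = 12
  Task 4: deadline = 17
  Task 2: deadline = 19
  Task 6: deadline = 22
  Task 1: deadline = 31
Priority order (highest first): [3, 5, 4, 2, 6, 1]
Highest priority task = 3

3


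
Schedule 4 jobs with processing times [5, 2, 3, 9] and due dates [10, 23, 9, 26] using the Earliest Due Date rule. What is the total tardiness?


Sort by due date (EDD order): [(3, 9), (5, 10), (2, 23), (9, 26)]
Compute completion times and tardiness:
  Job 1: p=3, d=9, C=3, tardiness=max(0,3-9)=0
  Job 2: p=5, d=10, C=8, tardiness=max(0,8-10)=0
  Job 3: p=2, d=23, C=10, tardiness=max(0,10-23)=0
  Job 4: p=9, d=26, C=19, tardiness=max(0,19-26)=0
Total tardiness = 0

0


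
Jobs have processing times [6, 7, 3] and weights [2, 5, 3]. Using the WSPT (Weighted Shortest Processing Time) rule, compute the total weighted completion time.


Compute p/w ratios and sort ascending (WSPT): [(3, 3), (7, 5), (6, 2)]
Compute weighted completion times:
  Job (p=3,w=3): C=3, w*C=3*3=9
  Job (p=7,w=5): C=10, w*C=5*10=50
  Job (p=6,w=2): C=16, w*C=2*16=32
Total weighted completion time = 91

91


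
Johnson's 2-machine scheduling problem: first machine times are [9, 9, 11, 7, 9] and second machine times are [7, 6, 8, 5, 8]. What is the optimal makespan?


Apply Johnson's rule:
  Group 1 (a <= b): []
  Group 2 (a > b): [(3, 11, 8), (5, 9, 8), (1, 9, 7), (2, 9, 6), (4, 7, 5)]
Optimal job order: [3, 5, 1, 2, 4]
Schedule:
  Job 3: M1 done at 11, M2 done at 19
  Job 5: M1 done at 20, M2 done at 28
  Job 1: M1 done at 29, M2 done at 36
  Job 2: M1 done at 38, M2 done at 44
  Job 4: M1 done at 45, M2 done at 50
Makespan = 50

50


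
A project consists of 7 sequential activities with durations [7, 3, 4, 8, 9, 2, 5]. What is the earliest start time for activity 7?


Activity 7 starts after activities 1 through 6 complete.
Predecessor durations: [7, 3, 4, 8, 9, 2]
ES = 7 + 3 + 4 + 8 + 9 + 2 = 33

33


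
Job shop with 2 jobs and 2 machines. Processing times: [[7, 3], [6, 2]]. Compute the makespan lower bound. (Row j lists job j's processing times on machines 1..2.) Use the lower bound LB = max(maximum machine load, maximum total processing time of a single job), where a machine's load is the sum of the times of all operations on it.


Machine loads:
  Machine 1: 7 + 6 = 13
  Machine 2: 3 + 2 = 5
Max machine load = 13
Job totals:
  Job 1: 10
  Job 2: 8
Max job total = 10
Lower bound = max(13, 10) = 13

13


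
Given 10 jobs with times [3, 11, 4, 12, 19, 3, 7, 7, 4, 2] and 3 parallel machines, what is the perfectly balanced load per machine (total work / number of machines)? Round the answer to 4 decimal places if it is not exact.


Total processing time = 3 + 11 + 4 + 12 + 19 + 3 + 7 + 7 + 4 + 2 = 72
Number of machines = 3
Ideal balanced load = 72 / 3 = 24.0

24.0


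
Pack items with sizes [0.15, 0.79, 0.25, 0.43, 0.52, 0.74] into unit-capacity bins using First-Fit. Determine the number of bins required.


Place items sequentially using First-Fit:
  Item 0.15 -> new Bin 1
  Item 0.79 -> Bin 1 (now 0.94)
  Item 0.25 -> new Bin 2
  Item 0.43 -> Bin 2 (now 0.68)
  Item 0.52 -> new Bin 3
  Item 0.74 -> new Bin 4
Total bins used = 4

4


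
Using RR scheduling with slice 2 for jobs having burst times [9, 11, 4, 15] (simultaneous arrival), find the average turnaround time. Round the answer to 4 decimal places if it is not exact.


Time quantum = 2
Execution trace:
  J1 runs 2 units, time = 2
  J2 runs 2 units, time = 4
  J3 runs 2 units, time = 6
  J4 runs 2 units, time = 8
  J1 runs 2 units, time = 10
  J2 runs 2 units, time = 12
  J3 runs 2 units, time = 14
  J4 runs 2 units, time = 16
  J1 runs 2 units, time = 18
  J2 runs 2 units, time = 20
  J4 runs 2 units, time = 22
  J1 runs 2 units, time = 24
  J2 runs 2 units, time = 26
  J4 runs 2 units, time = 28
  J1 runs 1 units, time = 29
  J2 runs 2 units, time = 31
  J4 runs 2 units, time = 33
  J2 runs 1 units, time = 34
  J4 runs 2 units, time = 36
  J4 runs 2 units, time = 38
  J4 runs 1 units, time = 39
Finish times: [29, 34, 14, 39]
Average turnaround = 116/4 = 29.0

29.0


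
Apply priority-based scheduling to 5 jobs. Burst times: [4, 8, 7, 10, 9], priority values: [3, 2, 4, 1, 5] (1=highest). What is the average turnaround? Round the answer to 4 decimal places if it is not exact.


Sort by priority (ascending = highest first):
Order: [(1, 10), (2, 8), (3, 4), (4, 7), (5, 9)]
Completion times:
  Priority 1, burst=10, C=10
  Priority 2, burst=8, C=18
  Priority 3, burst=4, C=22
  Priority 4, burst=7, C=29
  Priority 5, burst=9, C=38
Average turnaround = 117/5 = 23.4

23.4


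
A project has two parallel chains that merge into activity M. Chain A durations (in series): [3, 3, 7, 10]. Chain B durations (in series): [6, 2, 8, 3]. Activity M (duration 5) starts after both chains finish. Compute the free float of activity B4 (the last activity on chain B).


ES(B4) = sum of predecessors on chain B = 16
EF(B4) = ES + duration = 16 + 3 = 19
Successor of B4 is M. ES(M) = max(sum(A), sum(B)) = max(23, 19) = 23
Free float = ES(successor) - EF(current) = 23 - 19 = 4

4


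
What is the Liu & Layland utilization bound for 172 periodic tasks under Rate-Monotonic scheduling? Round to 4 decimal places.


Compute 2^(1/172) = 1.0040380565
Subtract 1: 1.0040380565 - 1 = 0.0040380565
Multiply by n: 172 * 0.0040380565 = 0.6945457180
Round to 4 dp: 0.6945

0.6945


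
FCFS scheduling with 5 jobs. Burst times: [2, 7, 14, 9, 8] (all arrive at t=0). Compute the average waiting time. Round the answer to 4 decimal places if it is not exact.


FCFS order (as given): [2, 7, 14, 9, 8]
Waiting times:
  Job 1: wait = 0
  Job 2: wait = 2
  Job 3: wait = 9
  Job 4: wait = 23
  Job 5: wait = 32
Sum of waiting times = 66
Average waiting time = 66/5 = 13.2

13.2


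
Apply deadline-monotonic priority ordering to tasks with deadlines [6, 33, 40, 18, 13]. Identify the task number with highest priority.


Sort tasks by relative deadline (ascending):
  Task 1: deadline = 6
  Task 5: deadline = 13
  Task 4: deadline = 18
  Task 2: deadline = 33
  Task 3: deadline = 40
Priority order (highest first): [1, 5, 4, 2, 3]
Highest priority task = 1

1


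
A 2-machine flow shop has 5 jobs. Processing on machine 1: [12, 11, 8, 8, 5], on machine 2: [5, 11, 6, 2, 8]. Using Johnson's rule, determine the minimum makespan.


Apply Johnson's rule:
  Group 1 (a <= b): [(5, 5, 8), (2, 11, 11)]
  Group 2 (a > b): [(3, 8, 6), (1, 12, 5), (4, 8, 2)]
Optimal job order: [5, 2, 3, 1, 4]
Schedule:
  Job 5: M1 done at 5, M2 done at 13
  Job 2: M1 done at 16, M2 done at 27
  Job 3: M1 done at 24, M2 done at 33
  Job 1: M1 done at 36, M2 done at 41
  Job 4: M1 done at 44, M2 done at 46
Makespan = 46

46


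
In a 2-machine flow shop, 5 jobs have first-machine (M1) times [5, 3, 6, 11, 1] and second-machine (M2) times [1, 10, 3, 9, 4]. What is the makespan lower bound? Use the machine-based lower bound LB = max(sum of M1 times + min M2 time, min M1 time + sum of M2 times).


LB1 = sum(M1 times) + min(M2 times) = 26 + 1 = 27
LB2 = min(M1 times) + sum(M2 times) = 1 + 27 = 28
Lower bound = max(LB1, LB2) = max(27, 28) = 28

28


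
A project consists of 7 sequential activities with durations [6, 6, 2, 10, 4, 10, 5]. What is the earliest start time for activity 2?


Activity 2 starts after activities 1 through 1 complete.
Predecessor durations: [6]
ES = 6 = 6

6


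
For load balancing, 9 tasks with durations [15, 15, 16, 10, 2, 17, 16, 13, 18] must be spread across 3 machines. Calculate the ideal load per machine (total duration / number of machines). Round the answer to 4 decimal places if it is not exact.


Total processing time = 15 + 15 + 16 + 10 + 2 + 17 + 16 + 13 + 18 = 122
Number of machines = 3
Ideal balanced load = 122 / 3 = 40.6667

40.6667


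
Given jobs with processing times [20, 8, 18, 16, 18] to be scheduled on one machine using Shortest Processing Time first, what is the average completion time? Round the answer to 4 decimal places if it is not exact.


Sort jobs by processing time (SPT order): [8, 16, 18, 18, 20]
Compute completion times sequentially:
  Job 1: processing = 8, completes at 8
  Job 2: processing = 16, completes at 24
  Job 3: processing = 18, completes at 42
  Job 4: processing = 18, completes at 60
  Job 5: processing = 20, completes at 80
Sum of completion times = 214
Average completion time = 214/5 = 42.8

42.8


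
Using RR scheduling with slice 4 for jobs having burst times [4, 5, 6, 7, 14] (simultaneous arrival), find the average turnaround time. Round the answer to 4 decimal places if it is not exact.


Time quantum = 4
Execution trace:
  J1 runs 4 units, time = 4
  J2 runs 4 units, time = 8
  J3 runs 4 units, time = 12
  J4 runs 4 units, time = 16
  J5 runs 4 units, time = 20
  J2 runs 1 units, time = 21
  J3 runs 2 units, time = 23
  J4 runs 3 units, time = 26
  J5 runs 4 units, time = 30
  J5 runs 4 units, time = 34
  J5 runs 2 units, time = 36
Finish times: [4, 21, 23, 26, 36]
Average turnaround = 110/5 = 22.0

22.0


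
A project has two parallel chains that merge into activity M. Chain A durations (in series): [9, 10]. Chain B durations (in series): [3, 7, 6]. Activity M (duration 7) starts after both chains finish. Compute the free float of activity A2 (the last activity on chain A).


ES(A2) = sum of predecessors on chain A = 9
EF(A2) = ES + duration = 9 + 10 = 19
Successor of A2 is M. ES(M) = max(sum(A), sum(B)) = max(19, 16) = 19
Free float = ES(successor) - EF(current) = 19 - 19 = 0

0


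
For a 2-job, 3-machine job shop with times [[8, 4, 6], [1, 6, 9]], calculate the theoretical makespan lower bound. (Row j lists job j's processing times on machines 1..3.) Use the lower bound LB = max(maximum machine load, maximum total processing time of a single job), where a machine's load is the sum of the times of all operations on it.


Machine loads:
  Machine 1: 8 + 1 = 9
  Machine 2: 4 + 6 = 10
  Machine 3: 6 + 9 = 15
Max machine load = 15
Job totals:
  Job 1: 18
  Job 2: 16
Max job total = 18
Lower bound = max(15, 18) = 18

18


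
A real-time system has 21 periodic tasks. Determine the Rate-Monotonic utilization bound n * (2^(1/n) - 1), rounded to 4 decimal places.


Compute 2^(1/21) = 1.0335577830
Subtract 1: 1.0335577830 - 1 = 0.0335577830
Multiply by n: 21 * 0.0335577830 = 0.7047134430
Round to 4 dp: 0.7047

0.7047


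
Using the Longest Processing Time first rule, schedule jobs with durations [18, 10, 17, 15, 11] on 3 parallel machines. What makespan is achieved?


Sort jobs in decreasing order (LPT): [18, 17, 15, 11, 10]
Assign each job to the least loaded machine:
  Machine 1: jobs [18], load = 18
  Machine 2: jobs [17, 10], load = 27
  Machine 3: jobs [15, 11], load = 26
Makespan = max load = 27

27


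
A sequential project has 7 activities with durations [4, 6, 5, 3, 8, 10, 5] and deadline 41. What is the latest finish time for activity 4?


LF(activity 4) = deadline - sum of successor durations
Successors: activities 5 through 7 with durations [8, 10, 5]
Sum of successor durations = 23
LF = 41 - 23 = 18

18


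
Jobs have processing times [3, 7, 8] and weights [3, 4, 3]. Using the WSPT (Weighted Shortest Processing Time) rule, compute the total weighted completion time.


Compute p/w ratios and sort ascending (WSPT): [(3, 3), (7, 4), (8, 3)]
Compute weighted completion times:
  Job (p=3,w=3): C=3, w*C=3*3=9
  Job (p=7,w=4): C=10, w*C=4*10=40
  Job (p=8,w=3): C=18, w*C=3*18=54
Total weighted completion time = 103

103


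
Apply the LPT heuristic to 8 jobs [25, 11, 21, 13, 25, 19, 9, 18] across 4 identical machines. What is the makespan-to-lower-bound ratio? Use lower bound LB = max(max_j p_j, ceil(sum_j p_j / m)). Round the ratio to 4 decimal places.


LPT order: [25, 25, 21, 19, 18, 13, 11, 9]
Machine loads after assignment: [36, 34, 34, 37]
LPT makespan = 37
Lower bound = max(max_job, ceil(total/4)) = max(25, 36) = 36
Ratio = 37 / 36 = 1.0278

1.0278


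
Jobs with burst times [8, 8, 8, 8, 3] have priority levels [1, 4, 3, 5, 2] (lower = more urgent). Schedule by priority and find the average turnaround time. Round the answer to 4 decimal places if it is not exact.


Sort by priority (ascending = highest first):
Order: [(1, 8), (2, 3), (3, 8), (4, 8), (5, 8)]
Completion times:
  Priority 1, burst=8, C=8
  Priority 2, burst=3, C=11
  Priority 3, burst=8, C=19
  Priority 4, burst=8, C=27
  Priority 5, burst=8, C=35
Average turnaround = 100/5 = 20.0

20.0


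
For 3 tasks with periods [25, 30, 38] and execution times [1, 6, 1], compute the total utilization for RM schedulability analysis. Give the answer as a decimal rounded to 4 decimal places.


Compute individual utilizations (exact fractions):
  Task 1: C/T = 1/25 (approx. 0.04)
  Task 2: C/T = 6/30 = 1/5 (approx. 0.2)
  Task 3: C/T = 1/38 (approx. 0.0263)
Total utilization U = 1/25 + 1/5 + 1/38 = 253/950
Rounded to 4 decimal places: U = 0.2663
RM (Liu & Layland) bound for 3 tasks = 0.779763; compare with U = 253/950 (approx. 0.266316)
U <= bound, so schedulable by RM sufficient condition.

0.2663


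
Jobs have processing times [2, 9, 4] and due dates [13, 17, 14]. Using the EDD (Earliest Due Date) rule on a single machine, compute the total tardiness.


Sort by due date (EDD order): [(2, 13), (4, 14), (9, 17)]
Compute completion times and tardiness:
  Job 1: p=2, d=13, C=2, tardiness=max(0,2-13)=0
  Job 2: p=4, d=14, C=6, tardiness=max(0,6-14)=0
  Job 3: p=9, d=17, C=15, tardiness=max(0,15-17)=0
Total tardiness = 0

0


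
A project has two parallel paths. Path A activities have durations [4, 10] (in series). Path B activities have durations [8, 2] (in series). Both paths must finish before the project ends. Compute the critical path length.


Path A total = 4 + 10 = 14
Path B total = 8 + 2 = 10
Critical path = longest path = max(14, 10) = 14

14


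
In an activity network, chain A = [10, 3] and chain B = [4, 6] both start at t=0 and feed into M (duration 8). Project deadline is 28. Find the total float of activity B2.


Forward pass: ES(B2) = sum of predecessors on chain B = 4
EF = ES + duration = 4 + 6 = 10
Backward pass: LF(M) = deadline = 28; LS(M) = 28 - 8 = 20
LF(B2) = LS(M) - sum(successors on chain B) = 20 - 0 = 20
LS = LF - duration = 20 - 6 = 14
Total float = LS - ES = 14 - 4 = 10

10


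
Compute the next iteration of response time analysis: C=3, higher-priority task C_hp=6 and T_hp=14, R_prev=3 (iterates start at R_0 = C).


R_next = C + ceil(R_prev / T_hp) * C_hp
ceil(3 / 14) = ceil(0.2143) = 1
Interference = 1 * 6 = 6
R_next = 3 + 6 = 9

9


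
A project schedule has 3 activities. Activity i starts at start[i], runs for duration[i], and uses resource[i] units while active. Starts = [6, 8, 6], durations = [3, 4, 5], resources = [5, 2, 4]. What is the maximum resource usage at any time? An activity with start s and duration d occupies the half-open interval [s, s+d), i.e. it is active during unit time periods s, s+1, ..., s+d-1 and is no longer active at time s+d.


Each activity i is active on [start_i, start_i + duration_i).
Compute total resource usage per time slot:
  t=0: active resources = [], total = 0
  t=1: active resources = [], total = 0
  t=2: active resources = [], total = 0
  t=3: active resources = [], total = 0
  t=4: active resources = [], total = 0
  t=5: active resources = [], total = 0
  t=6: active resources = [5, 4], total = 9
  t=7: active resources = [5, 4], total = 9
  t=8: active resources = [5, 2, 4], total = 11
  t=9: active resources = [2, 4], total = 6
  t=10: active resources = [2, 4], total = 6
  t=11: active resources = [2], total = 2
Peak resource demand = 11

11


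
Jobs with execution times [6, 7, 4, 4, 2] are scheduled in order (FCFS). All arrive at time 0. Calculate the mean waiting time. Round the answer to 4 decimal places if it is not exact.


FCFS order (as given): [6, 7, 4, 4, 2]
Waiting times:
  Job 1: wait = 0
  Job 2: wait = 6
  Job 3: wait = 13
  Job 4: wait = 17
  Job 5: wait = 21
Sum of waiting times = 57
Average waiting time = 57/5 = 11.4

11.4


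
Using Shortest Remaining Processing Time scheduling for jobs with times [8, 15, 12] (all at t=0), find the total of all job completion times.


Since all jobs arrive at t=0, SRPT equals SPT ordering.
SPT order: [8, 12, 15]
Completion times:
  Job 1: p=8, C=8
  Job 2: p=12, C=20
  Job 3: p=15, C=35
Total completion time = 8 + 20 + 35 = 63

63


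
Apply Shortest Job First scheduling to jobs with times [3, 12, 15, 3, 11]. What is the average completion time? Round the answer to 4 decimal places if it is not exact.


SJF order (ascending): [3, 3, 11, 12, 15]
Completion times:
  Job 1: burst=3, C=3
  Job 2: burst=3, C=6
  Job 3: burst=11, C=17
  Job 4: burst=12, C=29
  Job 5: burst=15, C=44
Average completion = 99/5 = 19.8

19.8


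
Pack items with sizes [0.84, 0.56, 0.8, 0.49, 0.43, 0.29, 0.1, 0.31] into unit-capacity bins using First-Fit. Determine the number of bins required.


Place items sequentially using First-Fit:
  Item 0.84 -> new Bin 1
  Item 0.56 -> new Bin 2
  Item 0.8 -> new Bin 3
  Item 0.49 -> new Bin 4
  Item 0.43 -> Bin 2 (now 0.99)
  Item 0.29 -> Bin 4 (now 0.78)
  Item 0.1 -> Bin 1 (now 0.94)
  Item 0.31 -> new Bin 5
Total bins used = 5

5


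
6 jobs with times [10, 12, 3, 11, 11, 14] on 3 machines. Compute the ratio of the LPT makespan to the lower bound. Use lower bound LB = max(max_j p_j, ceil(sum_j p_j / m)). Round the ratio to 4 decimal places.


LPT order: [14, 12, 11, 11, 10, 3]
Machine loads after assignment: [17, 22, 22]
LPT makespan = 22
Lower bound = max(max_job, ceil(total/3)) = max(14, 21) = 21
Ratio = 22 / 21 = 1.0476

1.0476


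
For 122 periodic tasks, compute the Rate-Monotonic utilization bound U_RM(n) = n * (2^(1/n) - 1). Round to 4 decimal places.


Compute 2^(1/122) = 1.0056977048
Subtract 1: 1.0056977048 - 1 = 0.0056977048
Multiply by n: 122 * 0.0056977048 = 0.6951199856
Round to 4 dp: 0.6951

0.6951


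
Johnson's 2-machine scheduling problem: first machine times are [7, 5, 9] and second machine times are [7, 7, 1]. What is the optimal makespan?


Apply Johnson's rule:
  Group 1 (a <= b): [(2, 5, 7), (1, 7, 7)]
  Group 2 (a > b): [(3, 9, 1)]
Optimal job order: [2, 1, 3]
Schedule:
  Job 2: M1 done at 5, M2 done at 12
  Job 1: M1 done at 12, M2 done at 19
  Job 3: M1 done at 21, M2 done at 22
Makespan = 22

22


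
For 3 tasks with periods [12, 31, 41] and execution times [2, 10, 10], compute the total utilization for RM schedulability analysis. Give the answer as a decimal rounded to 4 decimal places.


Compute individual utilizations (exact fractions):
  Task 1: C/T = 2/12 = 1/6 (approx. 0.1667)
  Task 2: C/T = 10/31 (approx. 0.3226)
  Task 3: C/T = 10/41 (approx. 0.2439)
Total utilization U = 1/6 + 10/31 + 10/41 = 5591/7626
Rounded to 4 decimal places: U = 0.7331
RM (Liu & Layland) bound for 3 tasks = 0.779763; compare with U = 5591/7626 (approx. 0.733150)
U <= bound, so schedulable by RM sufficient condition.

0.7331


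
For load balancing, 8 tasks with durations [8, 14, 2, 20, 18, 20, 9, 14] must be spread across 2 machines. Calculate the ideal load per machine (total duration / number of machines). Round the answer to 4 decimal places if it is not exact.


Total processing time = 8 + 14 + 2 + 20 + 18 + 20 + 9 + 14 = 105
Number of machines = 2
Ideal balanced load = 105 / 2 = 52.5

52.5


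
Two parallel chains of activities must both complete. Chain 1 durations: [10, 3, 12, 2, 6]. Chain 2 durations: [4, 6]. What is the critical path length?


Path A total = 10 + 3 + 12 + 2 + 6 = 33
Path B total = 4 + 6 = 10
Critical path = longest path = max(33, 10) = 33

33


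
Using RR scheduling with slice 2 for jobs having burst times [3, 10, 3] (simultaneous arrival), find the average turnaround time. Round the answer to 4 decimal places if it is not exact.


Time quantum = 2
Execution trace:
  J1 runs 2 units, time = 2
  J2 runs 2 units, time = 4
  J3 runs 2 units, time = 6
  J1 runs 1 units, time = 7
  J2 runs 2 units, time = 9
  J3 runs 1 units, time = 10
  J2 runs 2 units, time = 12
  J2 runs 2 units, time = 14
  J2 runs 2 units, time = 16
Finish times: [7, 16, 10]
Average turnaround = 33/3 = 11.0

11.0


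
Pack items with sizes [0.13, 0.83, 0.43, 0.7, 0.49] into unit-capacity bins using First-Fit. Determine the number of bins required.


Place items sequentially using First-Fit:
  Item 0.13 -> new Bin 1
  Item 0.83 -> Bin 1 (now 0.96)
  Item 0.43 -> new Bin 2
  Item 0.7 -> new Bin 3
  Item 0.49 -> Bin 2 (now 0.92)
Total bins used = 3

3


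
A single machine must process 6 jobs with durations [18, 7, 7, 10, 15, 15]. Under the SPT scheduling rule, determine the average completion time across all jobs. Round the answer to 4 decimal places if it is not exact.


Sort jobs by processing time (SPT order): [7, 7, 10, 15, 15, 18]
Compute completion times sequentially:
  Job 1: processing = 7, completes at 7
  Job 2: processing = 7, completes at 14
  Job 3: processing = 10, completes at 24
  Job 4: processing = 15, completes at 39
  Job 5: processing = 15, completes at 54
  Job 6: processing = 18, completes at 72
Sum of completion times = 210
Average completion time = 210/6 = 35.0

35.0


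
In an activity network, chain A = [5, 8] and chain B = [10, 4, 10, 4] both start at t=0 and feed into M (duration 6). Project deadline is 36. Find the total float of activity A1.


Forward pass: ES(A1) = sum of predecessors on chain A = 0
EF = ES + duration = 0 + 5 = 5
Backward pass: LF(M) = deadline = 36; LS(M) = 36 - 6 = 30
LF(A1) = LS(M) - sum(successors on chain A) = 30 - 8 = 22
LS = LF - duration = 22 - 5 = 17
Total float = LS - ES = 17 - 0 = 17

17


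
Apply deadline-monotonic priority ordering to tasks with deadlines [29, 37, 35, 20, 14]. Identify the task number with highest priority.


Sort tasks by relative deadline (ascending):
  Task 5: deadline = 14
  Task 4: deadline = 20
  Task 1: deadline = 29
  Task 3: deadline = 35
  Task 2: deadline = 37
Priority order (highest first): [5, 4, 1, 3, 2]
Highest priority task = 5

5


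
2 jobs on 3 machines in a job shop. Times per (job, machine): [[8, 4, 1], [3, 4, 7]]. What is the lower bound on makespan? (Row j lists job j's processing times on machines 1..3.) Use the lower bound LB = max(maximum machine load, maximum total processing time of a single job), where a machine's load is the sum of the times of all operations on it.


Machine loads:
  Machine 1: 8 + 3 = 11
  Machine 2: 4 + 4 = 8
  Machine 3: 1 + 7 = 8
Max machine load = 11
Job totals:
  Job 1: 13
  Job 2: 14
Max job total = 14
Lower bound = max(11, 14) = 14

14


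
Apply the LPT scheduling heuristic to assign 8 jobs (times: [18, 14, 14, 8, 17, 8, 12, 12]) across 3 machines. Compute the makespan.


Sort jobs in decreasing order (LPT): [18, 17, 14, 14, 12, 12, 8, 8]
Assign each job to the least loaded machine:
  Machine 1: jobs [18, 12], load = 30
  Machine 2: jobs [17, 12, 8], load = 37
  Machine 3: jobs [14, 14, 8], load = 36
Makespan = max load = 37

37


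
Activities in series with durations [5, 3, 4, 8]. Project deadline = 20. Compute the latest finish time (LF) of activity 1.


LF(activity 1) = deadline - sum of successor durations
Successors: activities 2 through 4 with durations [3, 4, 8]
Sum of successor durations = 15
LF = 20 - 15 = 5

5


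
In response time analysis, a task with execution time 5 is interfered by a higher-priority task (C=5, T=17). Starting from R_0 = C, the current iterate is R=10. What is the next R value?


R_next = C + ceil(R_prev / T_hp) * C_hp
ceil(10 / 17) = ceil(0.5882) = 1
Interference = 1 * 5 = 5
R_next = 5 + 5 = 10
R_next = R_prev, so the iteration has converged (response time = 10).

10


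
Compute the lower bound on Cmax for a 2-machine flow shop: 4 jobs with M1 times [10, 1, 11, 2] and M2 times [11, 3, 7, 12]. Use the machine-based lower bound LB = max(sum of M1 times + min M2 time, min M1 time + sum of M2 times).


LB1 = sum(M1 times) + min(M2 times) = 24 + 3 = 27
LB2 = min(M1 times) + sum(M2 times) = 1 + 33 = 34
Lower bound = max(LB1, LB2) = max(27, 34) = 34

34


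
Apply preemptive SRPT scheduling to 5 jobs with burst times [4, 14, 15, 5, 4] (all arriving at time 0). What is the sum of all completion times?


Since all jobs arrive at t=0, SRPT equals SPT ordering.
SPT order: [4, 4, 5, 14, 15]
Completion times:
  Job 1: p=4, C=4
  Job 2: p=4, C=8
  Job 3: p=5, C=13
  Job 4: p=14, C=27
  Job 5: p=15, C=42
Total completion time = 4 + 8 + 13 + 27 + 42 = 94

94


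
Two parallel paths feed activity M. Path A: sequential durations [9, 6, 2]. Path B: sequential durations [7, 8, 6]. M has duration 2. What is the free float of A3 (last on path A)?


ES(A3) = sum of predecessors on chain A = 15
EF(A3) = ES + duration = 15 + 2 = 17
Successor of A3 is M. ES(M) = max(sum(A), sum(B)) = max(17, 21) = 21
Free float = ES(successor) - EF(current) = 21 - 17 = 4

4


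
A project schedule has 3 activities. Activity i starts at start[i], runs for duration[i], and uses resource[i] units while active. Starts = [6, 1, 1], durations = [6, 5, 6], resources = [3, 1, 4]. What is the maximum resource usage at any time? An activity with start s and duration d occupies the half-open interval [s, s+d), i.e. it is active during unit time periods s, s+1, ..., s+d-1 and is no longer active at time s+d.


Each activity i is active on [start_i, start_i + duration_i).
Compute total resource usage per time slot:
  t=0: active resources = [], total = 0
  t=1: active resources = [1, 4], total = 5
  t=2: active resources = [1, 4], total = 5
  t=3: active resources = [1, 4], total = 5
  t=4: active resources = [1, 4], total = 5
  t=5: active resources = [1, 4], total = 5
  t=6: active resources = [3, 4], total = 7
  t=7: active resources = [3], total = 3
  t=8: active resources = [3], total = 3
  t=9: active resources = [3], total = 3
  t=10: active resources = [3], total = 3
  t=11: active resources = [3], total = 3
Peak resource demand = 7

7


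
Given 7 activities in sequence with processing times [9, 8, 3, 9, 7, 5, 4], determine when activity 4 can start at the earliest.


Activity 4 starts after activities 1 through 3 complete.
Predecessor durations: [9, 8, 3]
ES = 9 + 8 + 3 = 20

20


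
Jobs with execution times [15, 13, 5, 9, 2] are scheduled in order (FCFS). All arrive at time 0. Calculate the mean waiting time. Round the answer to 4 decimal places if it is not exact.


FCFS order (as given): [15, 13, 5, 9, 2]
Waiting times:
  Job 1: wait = 0
  Job 2: wait = 15
  Job 3: wait = 28
  Job 4: wait = 33
  Job 5: wait = 42
Sum of waiting times = 118
Average waiting time = 118/5 = 23.6

23.6


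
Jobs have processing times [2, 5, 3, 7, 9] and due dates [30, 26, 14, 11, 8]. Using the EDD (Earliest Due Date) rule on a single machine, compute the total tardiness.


Sort by due date (EDD order): [(9, 8), (7, 11), (3, 14), (5, 26), (2, 30)]
Compute completion times and tardiness:
  Job 1: p=9, d=8, C=9, tardiness=max(0,9-8)=1
  Job 2: p=7, d=11, C=16, tardiness=max(0,16-11)=5
  Job 3: p=3, d=14, C=19, tardiness=max(0,19-14)=5
  Job 4: p=5, d=26, C=24, tardiness=max(0,24-26)=0
  Job 5: p=2, d=30, C=26, tardiness=max(0,26-30)=0
Total tardiness = 11

11


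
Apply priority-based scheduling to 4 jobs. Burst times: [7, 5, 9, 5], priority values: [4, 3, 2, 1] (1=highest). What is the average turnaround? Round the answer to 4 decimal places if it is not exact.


Sort by priority (ascending = highest first):
Order: [(1, 5), (2, 9), (3, 5), (4, 7)]
Completion times:
  Priority 1, burst=5, C=5
  Priority 2, burst=9, C=14
  Priority 3, burst=5, C=19
  Priority 4, burst=7, C=26
Average turnaround = 64/4 = 16.0

16.0


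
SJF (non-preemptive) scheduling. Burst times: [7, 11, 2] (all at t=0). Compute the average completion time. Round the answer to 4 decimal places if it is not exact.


SJF order (ascending): [2, 7, 11]
Completion times:
  Job 1: burst=2, C=2
  Job 2: burst=7, C=9
  Job 3: burst=11, C=20
Average completion = 31/3 = 10.3333

10.3333


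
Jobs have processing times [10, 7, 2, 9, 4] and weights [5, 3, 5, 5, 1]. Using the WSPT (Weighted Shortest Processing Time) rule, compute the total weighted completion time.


Compute p/w ratios and sort ascending (WSPT): [(2, 5), (9, 5), (10, 5), (7, 3), (4, 1)]
Compute weighted completion times:
  Job (p=2,w=5): C=2, w*C=5*2=10
  Job (p=9,w=5): C=11, w*C=5*11=55
  Job (p=10,w=5): C=21, w*C=5*21=105
  Job (p=7,w=3): C=28, w*C=3*28=84
  Job (p=4,w=1): C=32, w*C=1*32=32
Total weighted completion time = 286

286


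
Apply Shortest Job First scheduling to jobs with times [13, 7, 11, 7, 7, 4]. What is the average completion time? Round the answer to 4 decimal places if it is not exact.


SJF order (ascending): [4, 7, 7, 7, 11, 13]
Completion times:
  Job 1: burst=4, C=4
  Job 2: burst=7, C=11
  Job 3: burst=7, C=18
  Job 4: burst=7, C=25
  Job 5: burst=11, C=36
  Job 6: burst=13, C=49
Average completion = 143/6 = 23.8333

23.8333


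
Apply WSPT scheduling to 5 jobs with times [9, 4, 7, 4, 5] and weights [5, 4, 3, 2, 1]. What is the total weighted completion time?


Compute p/w ratios and sort ascending (WSPT): [(4, 4), (9, 5), (4, 2), (7, 3), (5, 1)]
Compute weighted completion times:
  Job (p=4,w=4): C=4, w*C=4*4=16
  Job (p=9,w=5): C=13, w*C=5*13=65
  Job (p=4,w=2): C=17, w*C=2*17=34
  Job (p=7,w=3): C=24, w*C=3*24=72
  Job (p=5,w=1): C=29, w*C=1*29=29
Total weighted completion time = 216

216


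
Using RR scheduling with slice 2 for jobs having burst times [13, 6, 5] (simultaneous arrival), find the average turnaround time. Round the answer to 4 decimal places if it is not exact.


Time quantum = 2
Execution trace:
  J1 runs 2 units, time = 2
  J2 runs 2 units, time = 4
  J3 runs 2 units, time = 6
  J1 runs 2 units, time = 8
  J2 runs 2 units, time = 10
  J3 runs 2 units, time = 12
  J1 runs 2 units, time = 14
  J2 runs 2 units, time = 16
  J3 runs 1 units, time = 17
  J1 runs 2 units, time = 19
  J1 runs 2 units, time = 21
  J1 runs 2 units, time = 23
  J1 runs 1 units, time = 24
Finish times: [24, 16, 17]
Average turnaround = 57/3 = 19.0

19.0


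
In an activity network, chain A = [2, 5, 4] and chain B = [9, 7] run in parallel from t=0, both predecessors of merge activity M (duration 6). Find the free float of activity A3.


ES(A3) = sum of predecessors on chain A = 7
EF(A3) = ES + duration = 7 + 4 = 11
Successor of A3 is M. ES(M) = max(sum(A), sum(B)) = max(11, 16) = 16
Free float = ES(successor) - EF(current) = 16 - 11 = 5

5


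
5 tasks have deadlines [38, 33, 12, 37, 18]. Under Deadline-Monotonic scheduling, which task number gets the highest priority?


Sort tasks by relative deadline (ascending):
  Task 3: deadline = 12
  Task 5: deadline = 18
  Task 2: deadline = 33
  Task 4: deadline = 37
  Task 1: deadline = 38
Priority order (highest first): [3, 5, 2, 4, 1]
Highest priority task = 3

3


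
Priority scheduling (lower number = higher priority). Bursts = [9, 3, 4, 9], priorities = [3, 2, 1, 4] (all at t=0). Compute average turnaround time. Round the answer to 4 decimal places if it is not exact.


Sort by priority (ascending = highest first):
Order: [(1, 4), (2, 3), (3, 9), (4, 9)]
Completion times:
  Priority 1, burst=4, C=4
  Priority 2, burst=3, C=7
  Priority 3, burst=9, C=16
  Priority 4, burst=9, C=25
Average turnaround = 52/4 = 13.0

13.0


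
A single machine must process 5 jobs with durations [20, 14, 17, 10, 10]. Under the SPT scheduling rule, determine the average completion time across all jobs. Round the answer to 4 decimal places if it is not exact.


Sort jobs by processing time (SPT order): [10, 10, 14, 17, 20]
Compute completion times sequentially:
  Job 1: processing = 10, completes at 10
  Job 2: processing = 10, completes at 20
  Job 3: processing = 14, completes at 34
  Job 4: processing = 17, completes at 51
  Job 5: processing = 20, completes at 71
Sum of completion times = 186
Average completion time = 186/5 = 37.2

37.2


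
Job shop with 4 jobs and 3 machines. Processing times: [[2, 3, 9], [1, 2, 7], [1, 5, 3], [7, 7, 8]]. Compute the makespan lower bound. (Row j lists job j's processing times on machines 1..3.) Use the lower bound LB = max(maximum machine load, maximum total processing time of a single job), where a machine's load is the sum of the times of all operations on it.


Machine loads:
  Machine 1: 2 + 1 + 1 + 7 = 11
  Machine 2: 3 + 2 + 5 + 7 = 17
  Machine 3: 9 + 7 + 3 + 8 = 27
Max machine load = 27
Job totals:
  Job 1: 14
  Job 2: 10
  Job 3: 9
  Job 4: 22
Max job total = 22
Lower bound = max(27, 22) = 27

27


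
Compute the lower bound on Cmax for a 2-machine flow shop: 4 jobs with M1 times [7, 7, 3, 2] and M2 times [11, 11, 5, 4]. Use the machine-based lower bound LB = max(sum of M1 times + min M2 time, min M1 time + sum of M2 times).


LB1 = sum(M1 times) + min(M2 times) = 19 + 4 = 23
LB2 = min(M1 times) + sum(M2 times) = 2 + 31 = 33
Lower bound = max(LB1, LB2) = max(23, 33) = 33

33


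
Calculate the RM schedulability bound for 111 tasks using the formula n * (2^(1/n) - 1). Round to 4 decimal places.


Compute 2^(1/111) = 1.0062641072
Subtract 1: 1.0062641072 - 1 = 0.0062641072
Multiply by n: 111 * 0.0062641072 = 0.6953158992
Round to 4 dp: 0.6953

0.6953


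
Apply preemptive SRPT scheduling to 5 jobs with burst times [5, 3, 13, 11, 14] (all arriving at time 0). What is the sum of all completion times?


Since all jobs arrive at t=0, SRPT equals SPT ordering.
SPT order: [3, 5, 11, 13, 14]
Completion times:
  Job 1: p=3, C=3
  Job 2: p=5, C=8
  Job 3: p=11, C=19
  Job 4: p=13, C=32
  Job 5: p=14, C=46
Total completion time = 3 + 8 + 19 + 32 + 46 = 108

108


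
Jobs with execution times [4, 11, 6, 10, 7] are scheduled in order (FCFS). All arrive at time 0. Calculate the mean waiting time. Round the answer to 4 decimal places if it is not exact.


FCFS order (as given): [4, 11, 6, 10, 7]
Waiting times:
  Job 1: wait = 0
  Job 2: wait = 4
  Job 3: wait = 15
  Job 4: wait = 21
  Job 5: wait = 31
Sum of waiting times = 71
Average waiting time = 71/5 = 14.2

14.2


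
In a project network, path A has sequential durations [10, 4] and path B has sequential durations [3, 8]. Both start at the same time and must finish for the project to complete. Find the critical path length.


Path A total = 10 + 4 = 14
Path B total = 3 + 8 = 11
Critical path = longest path = max(14, 11) = 14

14


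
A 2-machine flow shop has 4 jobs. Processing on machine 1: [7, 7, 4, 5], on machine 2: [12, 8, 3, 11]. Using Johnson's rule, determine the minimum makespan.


Apply Johnson's rule:
  Group 1 (a <= b): [(4, 5, 11), (1, 7, 12), (2, 7, 8)]
  Group 2 (a > b): [(3, 4, 3)]
Optimal job order: [4, 1, 2, 3]
Schedule:
  Job 4: M1 done at 5, M2 done at 16
  Job 1: M1 done at 12, M2 done at 28
  Job 2: M1 done at 19, M2 done at 36
  Job 3: M1 done at 23, M2 done at 39
Makespan = 39

39


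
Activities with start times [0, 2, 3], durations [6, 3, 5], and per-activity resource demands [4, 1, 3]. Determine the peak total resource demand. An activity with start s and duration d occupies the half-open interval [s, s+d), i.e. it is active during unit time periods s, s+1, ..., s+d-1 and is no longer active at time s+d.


Each activity i is active on [start_i, start_i + duration_i).
Compute total resource usage per time slot:
  t=0: active resources = [4], total = 4
  t=1: active resources = [4], total = 4
  t=2: active resources = [4, 1], total = 5
  t=3: active resources = [4, 1, 3], total = 8
  t=4: active resources = [4, 1, 3], total = 8
  t=5: active resources = [4, 3], total = 7
  t=6: active resources = [3], total = 3
  t=7: active resources = [3], total = 3
Peak resource demand = 8

8


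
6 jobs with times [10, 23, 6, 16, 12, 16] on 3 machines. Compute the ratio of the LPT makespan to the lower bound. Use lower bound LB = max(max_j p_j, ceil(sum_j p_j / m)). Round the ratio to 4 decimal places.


LPT order: [23, 16, 16, 12, 10, 6]
Machine loads after assignment: [29, 28, 26]
LPT makespan = 29
Lower bound = max(max_job, ceil(total/3)) = max(23, 28) = 28
Ratio = 29 / 28 = 1.0357

1.0357


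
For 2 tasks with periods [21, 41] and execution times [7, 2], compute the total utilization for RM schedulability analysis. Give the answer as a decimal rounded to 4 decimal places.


Compute individual utilizations (exact fractions):
  Task 1: C/T = 7/21 = 1/3 (approx. 0.3333)
  Task 2: C/T = 2/41 (approx. 0.0488)
Total utilization U = 1/3 + 2/41 = 47/123
Rounded to 4 decimal places: U = 0.3821
RM (Liu & Layland) bound for 2 tasks = 0.828427; compare with U = 47/123 (approx. 0.382114)
U <= bound, so schedulable by RM sufficient condition.

0.3821


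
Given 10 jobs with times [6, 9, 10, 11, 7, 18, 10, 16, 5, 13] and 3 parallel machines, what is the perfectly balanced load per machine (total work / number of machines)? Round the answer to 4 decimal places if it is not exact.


Total processing time = 6 + 9 + 10 + 11 + 7 + 18 + 10 + 16 + 5 + 13 = 105
Number of machines = 3
Ideal balanced load = 105 / 3 = 35.0

35.0


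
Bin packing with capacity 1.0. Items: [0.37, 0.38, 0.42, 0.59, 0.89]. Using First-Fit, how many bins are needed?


Place items sequentially using First-Fit:
  Item 0.37 -> new Bin 1
  Item 0.38 -> Bin 1 (now 0.75)
  Item 0.42 -> new Bin 2
  Item 0.59 -> new Bin 3
  Item 0.89 -> new Bin 4
Total bins used = 4

4


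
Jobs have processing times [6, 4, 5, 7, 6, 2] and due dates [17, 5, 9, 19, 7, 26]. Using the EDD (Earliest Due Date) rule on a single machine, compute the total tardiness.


Sort by due date (EDD order): [(4, 5), (6, 7), (5, 9), (6, 17), (7, 19), (2, 26)]
Compute completion times and tardiness:
  Job 1: p=4, d=5, C=4, tardiness=max(0,4-5)=0
  Job 2: p=6, d=7, C=10, tardiness=max(0,10-7)=3
  Job 3: p=5, d=9, C=15, tardiness=max(0,15-9)=6
  Job 4: p=6, d=17, C=21, tardiness=max(0,21-17)=4
  Job 5: p=7, d=19, C=28, tardiness=max(0,28-19)=9
  Job 6: p=2, d=26, C=30, tardiness=max(0,30-26)=4
Total tardiness = 26

26


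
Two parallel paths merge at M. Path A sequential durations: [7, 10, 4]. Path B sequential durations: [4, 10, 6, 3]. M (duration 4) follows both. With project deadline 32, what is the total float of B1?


Forward pass: ES(B1) = sum of predecessors on chain B = 0
EF = ES + duration = 0 + 4 = 4
Backward pass: LF(M) = deadline = 32; LS(M) = 32 - 4 = 28
LF(B1) = LS(M) - sum(successors on chain B) = 28 - 19 = 9
LS = LF - duration = 9 - 4 = 5
Total float = LS - ES = 5 - 0 = 5

5


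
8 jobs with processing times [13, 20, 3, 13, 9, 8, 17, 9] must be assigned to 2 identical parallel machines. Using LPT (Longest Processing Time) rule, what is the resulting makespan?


Sort jobs in decreasing order (LPT): [20, 17, 13, 13, 9, 9, 8, 3]
Assign each job to the least loaded machine:
  Machine 1: jobs [20, 13, 9, 3], load = 45
  Machine 2: jobs [17, 13, 9, 8], load = 47
Makespan = max load = 47

47


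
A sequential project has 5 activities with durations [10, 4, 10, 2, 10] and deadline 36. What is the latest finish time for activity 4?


LF(activity 4) = deadline - sum of successor durations
Successors: activities 5 through 5 with durations [10]
Sum of successor durations = 10
LF = 36 - 10 = 26

26


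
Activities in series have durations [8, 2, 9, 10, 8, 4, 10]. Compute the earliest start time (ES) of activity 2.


Activity 2 starts after activities 1 through 1 complete.
Predecessor durations: [8]
ES = 8 = 8

8


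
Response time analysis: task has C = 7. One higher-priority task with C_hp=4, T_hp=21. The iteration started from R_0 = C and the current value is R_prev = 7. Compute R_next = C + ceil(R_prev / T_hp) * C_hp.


R_next = C + ceil(R_prev / T_hp) * C_hp
ceil(7 / 21) = ceil(0.3333) = 1
Interference = 1 * 4 = 4
R_next = 7 + 4 = 11

11


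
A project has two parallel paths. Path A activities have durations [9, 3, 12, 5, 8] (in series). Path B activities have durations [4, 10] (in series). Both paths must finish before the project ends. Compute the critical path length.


Path A total = 9 + 3 + 12 + 5 + 8 = 37
Path B total = 4 + 10 = 14
Critical path = longest path = max(37, 14) = 37

37
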